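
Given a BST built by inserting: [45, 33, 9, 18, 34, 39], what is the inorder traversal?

Tree insertion order: [45, 33, 9, 18, 34, 39]
Tree (level-order array): [45, 33, None, 9, 34, None, 18, None, 39]
Inorder traversal: [9, 18, 33, 34, 39, 45]


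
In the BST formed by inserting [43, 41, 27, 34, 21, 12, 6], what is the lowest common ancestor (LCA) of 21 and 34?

Tree insertion order: [43, 41, 27, 34, 21, 12, 6]
Tree (level-order array): [43, 41, None, 27, None, 21, 34, 12, None, None, None, 6]
In a BST, the LCA of p=21, q=34 is the first node v on the
root-to-leaf path with p <= v <= q (go left if both < v, right if both > v).
Walk from root:
  at 43: both 21 and 34 < 43, go left
  at 41: both 21 and 34 < 41, go left
  at 27: 21 <= 27 <= 34, this is the LCA
LCA = 27


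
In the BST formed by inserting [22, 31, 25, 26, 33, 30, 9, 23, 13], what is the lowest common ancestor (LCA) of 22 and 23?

Tree insertion order: [22, 31, 25, 26, 33, 30, 9, 23, 13]
Tree (level-order array): [22, 9, 31, None, 13, 25, 33, None, None, 23, 26, None, None, None, None, None, 30]
In a BST, the LCA of p=22, q=23 is the first node v on the
root-to-leaf path with p <= v <= q (go left if both < v, right if both > v).
Walk from root:
  at 22: 22 <= 22 <= 23, this is the LCA
LCA = 22


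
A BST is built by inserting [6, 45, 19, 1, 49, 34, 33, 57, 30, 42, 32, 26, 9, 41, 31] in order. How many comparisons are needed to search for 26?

Search path for 26: 6 -> 45 -> 19 -> 34 -> 33 -> 30 -> 26
Found: True
Comparisons: 7


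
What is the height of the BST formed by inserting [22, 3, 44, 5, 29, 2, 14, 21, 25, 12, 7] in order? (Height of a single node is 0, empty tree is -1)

Insertion order: [22, 3, 44, 5, 29, 2, 14, 21, 25, 12, 7]
Tree (level-order array): [22, 3, 44, 2, 5, 29, None, None, None, None, 14, 25, None, 12, 21, None, None, 7]
Compute height bottom-up (empty subtree = -1):
  height(2) = 1 + max(-1, -1) = 0
  height(7) = 1 + max(-1, -1) = 0
  height(12) = 1 + max(0, -1) = 1
  height(21) = 1 + max(-1, -1) = 0
  height(14) = 1 + max(1, 0) = 2
  height(5) = 1 + max(-1, 2) = 3
  height(3) = 1 + max(0, 3) = 4
  height(25) = 1 + max(-1, -1) = 0
  height(29) = 1 + max(0, -1) = 1
  height(44) = 1 + max(1, -1) = 2
  height(22) = 1 + max(4, 2) = 5
Height = 5


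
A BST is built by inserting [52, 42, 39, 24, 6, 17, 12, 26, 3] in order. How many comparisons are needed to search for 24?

Search path for 24: 52 -> 42 -> 39 -> 24
Found: True
Comparisons: 4


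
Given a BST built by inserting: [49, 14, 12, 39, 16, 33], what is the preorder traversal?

Tree insertion order: [49, 14, 12, 39, 16, 33]
Tree (level-order array): [49, 14, None, 12, 39, None, None, 16, None, None, 33]
Preorder traversal: [49, 14, 12, 39, 16, 33]


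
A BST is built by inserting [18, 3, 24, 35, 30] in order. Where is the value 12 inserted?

Starting tree (level order): [18, 3, 24, None, None, None, 35, 30]
Insertion path: 18 -> 3
Result: insert 12 as right child of 3
Final tree (level order): [18, 3, 24, None, 12, None, 35, None, None, 30]


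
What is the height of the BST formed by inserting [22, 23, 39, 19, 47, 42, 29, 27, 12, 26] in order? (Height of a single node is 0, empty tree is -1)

Insertion order: [22, 23, 39, 19, 47, 42, 29, 27, 12, 26]
Tree (level-order array): [22, 19, 23, 12, None, None, 39, None, None, 29, 47, 27, None, 42, None, 26]
Compute height bottom-up (empty subtree = -1):
  height(12) = 1 + max(-1, -1) = 0
  height(19) = 1 + max(0, -1) = 1
  height(26) = 1 + max(-1, -1) = 0
  height(27) = 1 + max(0, -1) = 1
  height(29) = 1 + max(1, -1) = 2
  height(42) = 1 + max(-1, -1) = 0
  height(47) = 1 + max(0, -1) = 1
  height(39) = 1 + max(2, 1) = 3
  height(23) = 1 + max(-1, 3) = 4
  height(22) = 1 + max(1, 4) = 5
Height = 5


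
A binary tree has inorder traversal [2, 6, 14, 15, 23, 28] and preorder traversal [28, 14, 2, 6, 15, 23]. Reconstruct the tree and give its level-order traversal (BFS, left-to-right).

Inorder:  [2, 6, 14, 15, 23, 28]
Preorder: [28, 14, 2, 6, 15, 23]
Algorithm: preorder visits root first, so consume preorder in order;
for each root, split the current inorder slice at that value into
left-subtree inorder and right-subtree inorder, then recurse.
Recursive splits:
  root=28; inorder splits into left=[2, 6, 14, 15, 23], right=[]
  root=14; inorder splits into left=[2, 6], right=[15, 23]
  root=2; inorder splits into left=[], right=[6]
  root=6; inorder splits into left=[], right=[]
  root=15; inorder splits into left=[], right=[23]
  root=23; inorder splits into left=[], right=[]
Reconstructed level-order: [28, 14, 2, 15, 6, 23]


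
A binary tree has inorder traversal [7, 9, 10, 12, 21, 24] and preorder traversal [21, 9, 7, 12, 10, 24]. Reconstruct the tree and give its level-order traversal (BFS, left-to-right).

Inorder:  [7, 9, 10, 12, 21, 24]
Preorder: [21, 9, 7, 12, 10, 24]
Algorithm: preorder visits root first, so consume preorder in order;
for each root, split the current inorder slice at that value into
left-subtree inorder and right-subtree inorder, then recurse.
Recursive splits:
  root=21; inorder splits into left=[7, 9, 10, 12], right=[24]
  root=9; inorder splits into left=[7], right=[10, 12]
  root=7; inorder splits into left=[], right=[]
  root=12; inorder splits into left=[10], right=[]
  root=10; inorder splits into left=[], right=[]
  root=24; inorder splits into left=[], right=[]
Reconstructed level-order: [21, 9, 24, 7, 12, 10]


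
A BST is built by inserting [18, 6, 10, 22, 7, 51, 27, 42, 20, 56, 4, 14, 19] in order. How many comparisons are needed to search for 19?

Search path for 19: 18 -> 22 -> 20 -> 19
Found: True
Comparisons: 4


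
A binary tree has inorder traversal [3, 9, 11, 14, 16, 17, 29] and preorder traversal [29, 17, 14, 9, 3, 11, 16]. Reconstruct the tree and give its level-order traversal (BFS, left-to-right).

Inorder:  [3, 9, 11, 14, 16, 17, 29]
Preorder: [29, 17, 14, 9, 3, 11, 16]
Algorithm: preorder visits root first, so consume preorder in order;
for each root, split the current inorder slice at that value into
left-subtree inorder and right-subtree inorder, then recurse.
Recursive splits:
  root=29; inorder splits into left=[3, 9, 11, 14, 16, 17], right=[]
  root=17; inorder splits into left=[3, 9, 11, 14, 16], right=[]
  root=14; inorder splits into left=[3, 9, 11], right=[16]
  root=9; inorder splits into left=[3], right=[11]
  root=3; inorder splits into left=[], right=[]
  root=11; inorder splits into left=[], right=[]
  root=16; inorder splits into left=[], right=[]
Reconstructed level-order: [29, 17, 14, 9, 16, 3, 11]


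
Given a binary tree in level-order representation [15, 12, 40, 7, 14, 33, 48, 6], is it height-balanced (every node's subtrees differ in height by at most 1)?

Tree (level-order array): [15, 12, 40, 7, 14, 33, 48, 6]
Definition: a tree is height-balanced if, at every node, |h(left) - h(right)| <= 1 (empty subtree has height -1).
Bottom-up per-node check:
  node 6: h_left=-1, h_right=-1, diff=0 [OK], height=0
  node 7: h_left=0, h_right=-1, diff=1 [OK], height=1
  node 14: h_left=-1, h_right=-1, diff=0 [OK], height=0
  node 12: h_left=1, h_right=0, diff=1 [OK], height=2
  node 33: h_left=-1, h_right=-1, diff=0 [OK], height=0
  node 48: h_left=-1, h_right=-1, diff=0 [OK], height=0
  node 40: h_left=0, h_right=0, diff=0 [OK], height=1
  node 15: h_left=2, h_right=1, diff=1 [OK], height=3
All nodes satisfy the balance condition.
Result: Balanced


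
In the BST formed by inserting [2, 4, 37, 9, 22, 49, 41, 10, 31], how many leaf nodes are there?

Tree built from: [2, 4, 37, 9, 22, 49, 41, 10, 31]
Tree (level-order array): [2, None, 4, None, 37, 9, 49, None, 22, 41, None, 10, 31]
Rule: A leaf has 0 children.
Per-node child counts:
  node 2: 1 child(ren)
  node 4: 1 child(ren)
  node 37: 2 child(ren)
  node 9: 1 child(ren)
  node 22: 2 child(ren)
  node 10: 0 child(ren)
  node 31: 0 child(ren)
  node 49: 1 child(ren)
  node 41: 0 child(ren)
Matching nodes: [10, 31, 41]
Count of leaf nodes: 3


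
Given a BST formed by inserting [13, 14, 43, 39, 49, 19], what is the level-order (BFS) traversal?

Tree insertion order: [13, 14, 43, 39, 49, 19]
Tree (level-order array): [13, None, 14, None, 43, 39, 49, 19]
BFS from the root, enqueuing left then right child of each popped node:
  queue [13] -> pop 13, enqueue [14], visited so far: [13]
  queue [14] -> pop 14, enqueue [43], visited so far: [13, 14]
  queue [43] -> pop 43, enqueue [39, 49], visited so far: [13, 14, 43]
  queue [39, 49] -> pop 39, enqueue [19], visited so far: [13, 14, 43, 39]
  queue [49, 19] -> pop 49, enqueue [none], visited so far: [13, 14, 43, 39, 49]
  queue [19] -> pop 19, enqueue [none], visited so far: [13, 14, 43, 39, 49, 19]
Result: [13, 14, 43, 39, 49, 19]


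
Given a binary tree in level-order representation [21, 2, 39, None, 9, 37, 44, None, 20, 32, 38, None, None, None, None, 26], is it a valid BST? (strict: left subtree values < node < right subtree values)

Level-order array: [21, 2, 39, None, 9, 37, 44, None, 20, 32, 38, None, None, None, None, 26]
Validate using subtree bounds (lo, hi): at each node, require lo < value < hi,
then recurse left with hi=value and right with lo=value.
Preorder trace (stopping at first violation):
  at node 21 with bounds (-inf, +inf): OK
  at node 2 with bounds (-inf, 21): OK
  at node 9 with bounds (2, 21): OK
  at node 20 with bounds (9, 21): OK
  at node 39 with bounds (21, +inf): OK
  at node 37 with bounds (21, 39): OK
  at node 32 with bounds (21, 37): OK
  at node 26 with bounds (21, 32): OK
  at node 38 with bounds (37, 39): OK
  at node 44 with bounds (39, +inf): OK
No violation found at any node.
Result: Valid BST


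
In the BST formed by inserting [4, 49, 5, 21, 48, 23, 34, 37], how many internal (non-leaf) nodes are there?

Tree built from: [4, 49, 5, 21, 48, 23, 34, 37]
Tree (level-order array): [4, None, 49, 5, None, None, 21, None, 48, 23, None, None, 34, None, 37]
Rule: An internal node has at least one child.
Per-node child counts:
  node 4: 1 child(ren)
  node 49: 1 child(ren)
  node 5: 1 child(ren)
  node 21: 1 child(ren)
  node 48: 1 child(ren)
  node 23: 1 child(ren)
  node 34: 1 child(ren)
  node 37: 0 child(ren)
Matching nodes: [4, 49, 5, 21, 48, 23, 34]
Count of internal (non-leaf) nodes: 7


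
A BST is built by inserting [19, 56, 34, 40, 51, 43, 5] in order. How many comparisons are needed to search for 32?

Search path for 32: 19 -> 56 -> 34
Found: False
Comparisons: 3


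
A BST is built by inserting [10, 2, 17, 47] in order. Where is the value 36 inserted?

Starting tree (level order): [10, 2, 17, None, None, None, 47]
Insertion path: 10 -> 17 -> 47
Result: insert 36 as left child of 47
Final tree (level order): [10, 2, 17, None, None, None, 47, 36]


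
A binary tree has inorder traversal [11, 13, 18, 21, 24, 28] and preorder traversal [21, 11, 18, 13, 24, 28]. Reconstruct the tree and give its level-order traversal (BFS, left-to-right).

Inorder:  [11, 13, 18, 21, 24, 28]
Preorder: [21, 11, 18, 13, 24, 28]
Algorithm: preorder visits root first, so consume preorder in order;
for each root, split the current inorder slice at that value into
left-subtree inorder and right-subtree inorder, then recurse.
Recursive splits:
  root=21; inorder splits into left=[11, 13, 18], right=[24, 28]
  root=11; inorder splits into left=[], right=[13, 18]
  root=18; inorder splits into left=[13], right=[]
  root=13; inorder splits into left=[], right=[]
  root=24; inorder splits into left=[], right=[28]
  root=28; inorder splits into left=[], right=[]
Reconstructed level-order: [21, 11, 24, 18, 28, 13]


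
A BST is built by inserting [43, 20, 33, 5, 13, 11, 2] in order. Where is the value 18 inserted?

Starting tree (level order): [43, 20, None, 5, 33, 2, 13, None, None, None, None, 11]
Insertion path: 43 -> 20 -> 5 -> 13
Result: insert 18 as right child of 13
Final tree (level order): [43, 20, None, 5, 33, 2, 13, None, None, None, None, 11, 18]


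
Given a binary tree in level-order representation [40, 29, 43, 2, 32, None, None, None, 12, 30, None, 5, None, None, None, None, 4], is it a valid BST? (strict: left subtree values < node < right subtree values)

Level-order array: [40, 29, 43, 2, 32, None, None, None, 12, 30, None, 5, None, None, None, None, 4]
Validate using subtree bounds (lo, hi): at each node, require lo < value < hi,
then recurse left with hi=value and right with lo=value.
Preorder trace (stopping at first violation):
  at node 40 with bounds (-inf, +inf): OK
  at node 29 with bounds (-inf, 40): OK
  at node 2 with bounds (-inf, 29): OK
  at node 12 with bounds (2, 29): OK
  at node 5 with bounds (2, 12): OK
  at node 4 with bounds (5, 12): VIOLATION
Node 4 violates its bound: not (5 < 4 < 12).
Result: Not a valid BST


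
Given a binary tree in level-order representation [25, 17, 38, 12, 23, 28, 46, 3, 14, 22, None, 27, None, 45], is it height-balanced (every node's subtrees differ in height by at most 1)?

Tree (level-order array): [25, 17, 38, 12, 23, 28, 46, 3, 14, 22, None, 27, None, 45]
Definition: a tree is height-balanced if, at every node, |h(left) - h(right)| <= 1 (empty subtree has height -1).
Bottom-up per-node check:
  node 3: h_left=-1, h_right=-1, diff=0 [OK], height=0
  node 14: h_left=-1, h_right=-1, diff=0 [OK], height=0
  node 12: h_left=0, h_right=0, diff=0 [OK], height=1
  node 22: h_left=-1, h_right=-1, diff=0 [OK], height=0
  node 23: h_left=0, h_right=-1, diff=1 [OK], height=1
  node 17: h_left=1, h_right=1, diff=0 [OK], height=2
  node 27: h_left=-1, h_right=-1, diff=0 [OK], height=0
  node 28: h_left=0, h_right=-1, diff=1 [OK], height=1
  node 45: h_left=-1, h_right=-1, diff=0 [OK], height=0
  node 46: h_left=0, h_right=-1, diff=1 [OK], height=1
  node 38: h_left=1, h_right=1, diff=0 [OK], height=2
  node 25: h_left=2, h_right=2, diff=0 [OK], height=3
All nodes satisfy the balance condition.
Result: Balanced


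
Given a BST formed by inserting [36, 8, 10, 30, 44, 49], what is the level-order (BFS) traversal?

Tree insertion order: [36, 8, 10, 30, 44, 49]
Tree (level-order array): [36, 8, 44, None, 10, None, 49, None, 30]
BFS from the root, enqueuing left then right child of each popped node:
  queue [36] -> pop 36, enqueue [8, 44], visited so far: [36]
  queue [8, 44] -> pop 8, enqueue [10], visited so far: [36, 8]
  queue [44, 10] -> pop 44, enqueue [49], visited so far: [36, 8, 44]
  queue [10, 49] -> pop 10, enqueue [30], visited so far: [36, 8, 44, 10]
  queue [49, 30] -> pop 49, enqueue [none], visited so far: [36, 8, 44, 10, 49]
  queue [30] -> pop 30, enqueue [none], visited so far: [36, 8, 44, 10, 49, 30]
Result: [36, 8, 44, 10, 49, 30]


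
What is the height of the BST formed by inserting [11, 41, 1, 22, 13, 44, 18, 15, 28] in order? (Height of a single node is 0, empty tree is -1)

Insertion order: [11, 41, 1, 22, 13, 44, 18, 15, 28]
Tree (level-order array): [11, 1, 41, None, None, 22, 44, 13, 28, None, None, None, 18, None, None, 15]
Compute height bottom-up (empty subtree = -1):
  height(1) = 1 + max(-1, -1) = 0
  height(15) = 1 + max(-1, -1) = 0
  height(18) = 1 + max(0, -1) = 1
  height(13) = 1 + max(-1, 1) = 2
  height(28) = 1 + max(-1, -1) = 0
  height(22) = 1 + max(2, 0) = 3
  height(44) = 1 + max(-1, -1) = 0
  height(41) = 1 + max(3, 0) = 4
  height(11) = 1 + max(0, 4) = 5
Height = 5


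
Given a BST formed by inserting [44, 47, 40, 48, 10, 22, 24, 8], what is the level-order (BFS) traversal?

Tree insertion order: [44, 47, 40, 48, 10, 22, 24, 8]
Tree (level-order array): [44, 40, 47, 10, None, None, 48, 8, 22, None, None, None, None, None, 24]
BFS from the root, enqueuing left then right child of each popped node:
  queue [44] -> pop 44, enqueue [40, 47], visited so far: [44]
  queue [40, 47] -> pop 40, enqueue [10], visited so far: [44, 40]
  queue [47, 10] -> pop 47, enqueue [48], visited so far: [44, 40, 47]
  queue [10, 48] -> pop 10, enqueue [8, 22], visited so far: [44, 40, 47, 10]
  queue [48, 8, 22] -> pop 48, enqueue [none], visited so far: [44, 40, 47, 10, 48]
  queue [8, 22] -> pop 8, enqueue [none], visited so far: [44, 40, 47, 10, 48, 8]
  queue [22] -> pop 22, enqueue [24], visited so far: [44, 40, 47, 10, 48, 8, 22]
  queue [24] -> pop 24, enqueue [none], visited so far: [44, 40, 47, 10, 48, 8, 22, 24]
Result: [44, 40, 47, 10, 48, 8, 22, 24]


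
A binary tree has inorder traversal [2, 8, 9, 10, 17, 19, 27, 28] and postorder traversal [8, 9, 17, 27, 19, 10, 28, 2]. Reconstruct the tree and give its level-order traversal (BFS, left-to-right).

Inorder:   [2, 8, 9, 10, 17, 19, 27, 28]
Postorder: [8, 9, 17, 27, 19, 10, 28, 2]
Algorithm: postorder visits root last, so walk postorder right-to-left;
each value is the root of the current inorder slice — split it at that
value, recurse on the right subtree first, then the left.
Recursive splits:
  root=2; inorder splits into left=[], right=[8, 9, 10, 17, 19, 27, 28]
  root=28; inorder splits into left=[8, 9, 10, 17, 19, 27], right=[]
  root=10; inorder splits into left=[8, 9], right=[17, 19, 27]
  root=19; inorder splits into left=[17], right=[27]
  root=27; inorder splits into left=[], right=[]
  root=17; inorder splits into left=[], right=[]
  root=9; inorder splits into left=[8], right=[]
  root=8; inorder splits into left=[], right=[]
Reconstructed level-order: [2, 28, 10, 9, 19, 8, 17, 27]


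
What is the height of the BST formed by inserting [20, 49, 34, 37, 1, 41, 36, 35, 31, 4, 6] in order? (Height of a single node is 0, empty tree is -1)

Insertion order: [20, 49, 34, 37, 1, 41, 36, 35, 31, 4, 6]
Tree (level-order array): [20, 1, 49, None, 4, 34, None, None, 6, 31, 37, None, None, None, None, 36, 41, 35]
Compute height bottom-up (empty subtree = -1):
  height(6) = 1 + max(-1, -1) = 0
  height(4) = 1 + max(-1, 0) = 1
  height(1) = 1 + max(-1, 1) = 2
  height(31) = 1 + max(-1, -1) = 0
  height(35) = 1 + max(-1, -1) = 0
  height(36) = 1 + max(0, -1) = 1
  height(41) = 1 + max(-1, -1) = 0
  height(37) = 1 + max(1, 0) = 2
  height(34) = 1 + max(0, 2) = 3
  height(49) = 1 + max(3, -1) = 4
  height(20) = 1 + max(2, 4) = 5
Height = 5


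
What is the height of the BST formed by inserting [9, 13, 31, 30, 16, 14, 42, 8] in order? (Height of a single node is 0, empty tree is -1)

Insertion order: [9, 13, 31, 30, 16, 14, 42, 8]
Tree (level-order array): [9, 8, 13, None, None, None, 31, 30, 42, 16, None, None, None, 14]
Compute height bottom-up (empty subtree = -1):
  height(8) = 1 + max(-1, -1) = 0
  height(14) = 1 + max(-1, -1) = 0
  height(16) = 1 + max(0, -1) = 1
  height(30) = 1 + max(1, -1) = 2
  height(42) = 1 + max(-1, -1) = 0
  height(31) = 1 + max(2, 0) = 3
  height(13) = 1 + max(-1, 3) = 4
  height(9) = 1 + max(0, 4) = 5
Height = 5


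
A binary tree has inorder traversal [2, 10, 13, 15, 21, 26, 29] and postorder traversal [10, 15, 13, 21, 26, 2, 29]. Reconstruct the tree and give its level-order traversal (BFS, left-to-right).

Inorder:   [2, 10, 13, 15, 21, 26, 29]
Postorder: [10, 15, 13, 21, 26, 2, 29]
Algorithm: postorder visits root last, so walk postorder right-to-left;
each value is the root of the current inorder slice — split it at that
value, recurse on the right subtree first, then the left.
Recursive splits:
  root=29; inorder splits into left=[2, 10, 13, 15, 21, 26], right=[]
  root=2; inorder splits into left=[], right=[10, 13, 15, 21, 26]
  root=26; inorder splits into left=[10, 13, 15, 21], right=[]
  root=21; inorder splits into left=[10, 13, 15], right=[]
  root=13; inorder splits into left=[10], right=[15]
  root=15; inorder splits into left=[], right=[]
  root=10; inorder splits into left=[], right=[]
Reconstructed level-order: [29, 2, 26, 21, 13, 10, 15]


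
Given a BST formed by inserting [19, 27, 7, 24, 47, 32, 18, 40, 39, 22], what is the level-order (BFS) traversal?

Tree insertion order: [19, 27, 7, 24, 47, 32, 18, 40, 39, 22]
Tree (level-order array): [19, 7, 27, None, 18, 24, 47, None, None, 22, None, 32, None, None, None, None, 40, 39]
BFS from the root, enqueuing left then right child of each popped node:
  queue [19] -> pop 19, enqueue [7, 27], visited so far: [19]
  queue [7, 27] -> pop 7, enqueue [18], visited so far: [19, 7]
  queue [27, 18] -> pop 27, enqueue [24, 47], visited so far: [19, 7, 27]
  queue [18, 24, 47] -> pop 18, enqueue [none], visited so far: [19, 7, 27, 18]
  queue [24, 47] -> pop 24, enqueue [22], visited so far: [19, 7, 27, 18, 24]
  queue [47, 22] -> pop 47, enqueue [32], visited so far: [19, 7, 27, 18, 24, 47]
  queue [22, 32] -> pop 22, enqueue [none], visited so far: [19, 7, 27, 18, 24, 47, 22]
  queue [32] -> pop 32, enqueue [40], visited so far: [19, 7, 27, 18, 24, 47, 22, 32]
  queue [40] -> pop 40, enqueue [39], visited so far: [19, 7, 27, 18, 24, 47, 22, 32, 40]
  queue [39] -> pop 39, enqueue [none], visited so far: [19, 7, 27, 18, 24, 47, 22, 32, 40, 39]
Result: [19, 7, 27, 18, 24, 47, 22, 32, 40, 39]


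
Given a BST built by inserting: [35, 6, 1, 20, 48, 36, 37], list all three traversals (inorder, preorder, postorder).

Tree insertion order: [35, 6, 1, 20, 48, 36, 37]
Tree (level-order array): [35, 6, 48, 1, 20, 36, None, None, None, None, None, None, 37]
Inorder (L, root, R): [1, 6, 20, 35, 36, 37, 48]
Preorder (root, L, R): [35, 6, 1, 20, 48, 36, 37]
Postorder (L, R, root): [1, 20, 6, 37, 36, 48, 35]


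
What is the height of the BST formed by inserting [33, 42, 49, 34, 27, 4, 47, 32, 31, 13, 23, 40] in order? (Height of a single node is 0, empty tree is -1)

Insertion order: [33, 42, 49, 34, 27, 4, 47, 32, 31, 13, 23, 40]
Tree (level-order array): [33, 27, 42, 4, 32, 34, 49, None, 13, 31, None, None, 40, 47, None, None, 23]
Compute height bottom-up (empty subtree = -1):
  height(23) = 1 + max(-1, -1) = 0
  height(13) = 1 + max(-1, 0) = 1
  height(4) = 1 + max(-1, 1) = 2
  height(31) = 1 + max(-1, -1) = 0
  height(32) = 1 + max(0, -1) = 1
  height(27) = 1 + max(2, 1) = 3
  height(40) = 1 + max(-1, -1) = 0
  height(34) = 1 + max(-1, 0) = 1
  height(47) = 1 + max(-1, -1) = 0
  height(49) = 1 + max(0, -1) = 1
  height(42) = 1 + max(1, 1) = 2
  height(33) = 1 + max(3, 2) = 4
Height = 4


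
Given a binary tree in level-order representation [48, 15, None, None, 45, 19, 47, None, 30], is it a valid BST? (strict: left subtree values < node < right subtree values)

Level-order array: [48, 15, None, None, 45, 19, 47, None, 30]
Validate using subtree bounds (lo, hi): at each node, require lo < value < hi,
then recurse left with hi=value and right with lo=value.
Preorder trace (stopping at first violation):
  at node 48 with bounds (-inf, +inf): OK
  at node 15 with bounds (-inf, 48): OK
  at node 45 with bounds (15, 48): OK
  at node 19 with bounds (15, 45): OK
  at node 30 with bounds (19, 45): OK
  at node 47 with bounds (45, 48): OK
No violation found at any node.
Result: Valid BST


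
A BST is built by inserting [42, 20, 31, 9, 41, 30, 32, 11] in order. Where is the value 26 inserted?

Starting tree (level order): [42, 20, None, 9, 31, None, 11, 30, 41, None, None, None, None, 32]
Insertion path: 42 -> 20 -> 31 -> 30
Result: insert 26 as left child of 30
Final tree (level order): [42, 20, None, 9, 31, None, 11, 30, 41, None, None, 26, None, 32]


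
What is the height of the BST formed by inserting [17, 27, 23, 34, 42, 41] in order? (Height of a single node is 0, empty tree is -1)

Insertion order: [17, 27, 23, 34, 42, 41]
Tree (level-order array): [17, None, 27, 23, 34, None, None, None, 42, 41]
Compute height bottom-up (empty subtree = -1):
  height(23) = 1 + max(-1, -1) = 0
  height(41) = 1 + max(-1, -1) = 0
  height(42) = 1 + max(0, -1) = 1
  height(34) = 1 + max(-1, 1) = 2
  height(27) = 1 + max(0, 2) = 3
  height(17) = 1 + max(-1, 3) = 4
Height = 4


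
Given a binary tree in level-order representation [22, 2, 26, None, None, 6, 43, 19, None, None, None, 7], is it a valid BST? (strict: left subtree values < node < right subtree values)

Level-order array: [22, 2, 26, None, None, 6, 43, 19, None, None, None, 7]
Validate using subtree bounds (lo, hi): at each node, require lo < value < hi,
then recurse left with hi=value and right with lo=value.
Preorder trace (stopping at first violation):
  at node 22 with bounds (-inf, +inf): OK
  at node 2 with bounds (-inf, 22): OK
  at node 26 with bounds (22, +inf): OK
  at node 6 with bounds (22, 26): VIOLATION
Node 6 violates its bound: not (22 < 6 < 26).
Result: Not a valid BST


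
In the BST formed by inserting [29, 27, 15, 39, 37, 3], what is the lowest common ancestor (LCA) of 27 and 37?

Tree insertion order: [29, 27, 15, 39, 37, 3]
Tree (level-order array): [29, 27, 39, 15, None, 37, None, 3]
In a BST, the LCA of p=27, q=37 is the first node v on the
root-to-leaf path with p <= v <= q (go left if both < v, right if both > v).
Walk from root:
  at 29: 27 <= 29 <= 37, this is the LCA
LCA = 29


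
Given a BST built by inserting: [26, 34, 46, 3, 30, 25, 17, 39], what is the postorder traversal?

Tree insertion order: [26, 34, 46, 3, 30, 25, 17, 39]
Tree (level-order array): [26, 3, 34, None, 25, 30, 46, 17, None, None, None, 39]
Postorder traversal: [17, 25, 3, 30, 39, 46, 34, 26]


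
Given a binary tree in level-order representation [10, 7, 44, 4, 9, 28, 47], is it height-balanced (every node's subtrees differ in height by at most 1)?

Tree (level-order array): [10, 7, 44, 4, 9, 28, 47]
Definition: a tree is height-balanced if, at every node, |h(left) - h(right)| <= 1 (empty subtree has height -1).
Bottom-up per-node check:
  node 4: h_left=-1, h_right=-1, diff=0 [OK], height=0
  node 9: h_left=-1, h_right=-1, diff=0 [OK], height=0
  node 7: h_left=0, h_right=0, diff=0 [OK], height=1
  node 28: h_left=-1, h_right=-1, diff=0 [OK], height=0
  node 47: h_left=-1, h_right=-1, diff=0 [OK], height=0
  node 44: h_left=0, h_right=0, diff=0 [OK], height=1
  node 10: h_left=1, h_right=1, diff=0 [OK], height=2
All nodes satisfy the balance condition.
Result: Balanced


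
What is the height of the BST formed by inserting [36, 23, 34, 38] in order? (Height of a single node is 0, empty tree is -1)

Insertion order: [36, 23, 34, 38]
Tree (level-order array): [36, 23, 38, None, 34]
Compute height bottom-up (empty subtree = -1):
  height(34) = 1 + max(-1, -1) = 0
  height(23) = 1 + max(-1, 0) = 1
  height(38) = 1 + max(-1, -1) = 0
  height(36) = 1 + max(1, 0) = 2
Height = 2


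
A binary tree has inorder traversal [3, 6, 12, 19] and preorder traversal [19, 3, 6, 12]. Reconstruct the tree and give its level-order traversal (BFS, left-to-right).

Inorder:  [3, 6, 12, 19]
Preorder: [19, 3, 6, 12]
Algorithm: preorder visits root first, so consume preorder in order;
for each root, split the current inorder slice at that value into
left-subtree inorder and right-subtree inorder, then recurse.
Recursive splits:
  root=19; inorder splits into left=[3, 6, 12], right=[]
  root=3; inorder splits into left=[], right=[6, 12]
  root=6; inorder splits into left=[], right=[12]
  root=12; inorder splits into left=[], right=[]
Reconstructed level-order: [19, 3, 6, 12]


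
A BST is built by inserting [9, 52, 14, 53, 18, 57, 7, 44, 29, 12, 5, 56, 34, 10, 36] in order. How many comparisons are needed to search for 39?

Search path for 39: 9 -> 52 -> 14 -> 18 -> 44 -> 29 -> 34 -> 36
Found: False
Comparisons: 8


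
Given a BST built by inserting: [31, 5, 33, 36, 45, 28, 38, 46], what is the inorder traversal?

Tree insertion order: [31, 5, 33, 36, 45, 28, 38, 46]
Tree (level-order array): [31, 5, 33, None, 28, None, 36, None, None, None, 45, 38, 46]
Inorder traversal: [5, 28, 31, 33, 36, 38, 45, 46]


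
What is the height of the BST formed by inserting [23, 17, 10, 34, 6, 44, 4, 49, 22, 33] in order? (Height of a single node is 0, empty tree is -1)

Insertion order: [23, 17, 10, 34, 6, 44, 4, 49, 22, 33]
Tree (level-order array): [23, 17, 34, 10, 22, 33, 44, 6, None, None, None, None, None, None, 49, 4]
Compute height bottom-up (empty subtree = -1):
  height(4) = 1 + max(-1, -1) = 0
  height(6) = 1 + max(0, -1) = 1
  height(10) = 1 + max(1, -1) = 2
  height(22) = 1 + max(-1, -1) = 0
  height(17) = 1 + max(2, 0) = 3
  height(33) = 1 + max(-1, -1) = 0
  height(49) = 1 + max(-1, -1) = 0
  height(44) = 1 + max(-1, 0) = 1
  height(34) = 1 + max(0, 1) = 2
  height(23) = 1 + max(3, 2) = 4
Height = 4


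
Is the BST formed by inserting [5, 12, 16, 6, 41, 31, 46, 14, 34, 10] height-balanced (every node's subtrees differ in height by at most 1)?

Tree (level-order array): [5, None, 12, 6, 16, None, 10, 14, 41, None, None, None, None, 31, 46, None, 34]
Definition: a tree is height-balanced if, at every node, |h(left) - h(right)| <= 1 (empty subtree has height -1).
Bottom-up per-node check:
  node 10: h_left=-1, h_right=-1, diff=0 [OK], height=0
  node 6: h_left=-1, h_right=0, diff=1 [OK], height=1
  node 14: h_left=-1, h_right=-1, diff=0 [OK], height=0
  node 34: h_left=-1, h_right=-1, diff=0 [OK], height=0
  node 31: h_left=-1, h_right=0, diff=1 [OK], height=1
  node 46: h_left=-1, h_right=-1, diff=0 [OK], height=0
  node 41: h_left=1, h_right=0, diff=1 [OK], height=2
  node 16: h_left=0, h_right=2, diff=2 [FAIL (|0-2|=2 > 1)], height=3
  node 12: h_left=1, h_right=3, diff=2 [FAIL (|1-3|=2 > 1)], height=4
  node 5: h_left=-1, h_right=4, diff=5 [FAIL (|-1-4|=5 > 1)], height=5
Node 16 violates the condition: |0 - 2| = 2 > 1.
Result: Not balanced


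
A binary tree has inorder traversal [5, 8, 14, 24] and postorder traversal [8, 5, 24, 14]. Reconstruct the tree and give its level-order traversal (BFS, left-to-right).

Inorder:   [5, 8, 14, 24]
Postorder: [8, 5, 24, 14]
Algorithm: postorder visits root last, so walk postorder right-to-left;
each value is the root of the current inorder slice — split it at that
value, recurse on the right subtree first, then the left.
Recursive splits:
  root=14; inorder splits into left=[5, 8], right=[24]
  root=24; inorder splits into left=[], right=[]
  root=5; inorder splits into left=[], right=[8]
  root=8; inorder splits into left=[], right=[]
Reconstructed level-order: [14, 5, 24, 8]


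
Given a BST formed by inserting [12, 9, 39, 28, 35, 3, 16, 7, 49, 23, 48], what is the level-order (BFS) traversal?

Tree insertion order: [12, 9, 39, 28, 35, 3, 16, 7, 49, 23, 48]
Tree (level-order array): [12, 9, 39, 3, None, 28, 49, None, 7, 16, 35, 48, None, None, None, None, 23]
BFS from the root, enqueuing left then right child of each popped node:
  queue [12] -> pop 12, enqueue [9, 39], visited so far: [12]
  queue [9, 39] -> pop 9, enqueue [3], visited so far: [12, 9]
  queue [39, 3] -> pop 39, enqueue [28, 49], visited so far: [12, 9, 39]
  queue [3, 28, 49] -> pop 3, enqueue [7], visited so far: [12, 9, 39, 3]
  queue [28, 49, 7] -> pop 28, enqueue [16, 35], visited so far: [12, 9, 39, 3, 28]
  queue [49, 7, 16, 35] -> pop 49, enqueue [48], visited so far: [12, 9, 39, 3, 28, 49]
  queue [7, 16, 35, 48] -> pop 7, enqueue [none], visited so far: [12, 9, 39, 3, 28, 49, 7]
  queue [16, 35, 48] -> pop 16, enqueue [23], visited so far: [12, 9, 39, 3, 28, 49, 7, 16]
  queue [35, 48, 23] -> pop 35, enqueue [none], visited so far: [12, 9, 39, 3, 28, 49, 7, 16, 35]
  queue [48, 23] -> pop 48, enqueue [none], visited so far: [12, 9, 39, 3, 28, 49, 7, 16, 35, 48]
  queue [23] -> pop 23, enqueue [none], visited so far: [12, 9, 39, 3, 28, 49, 7, 16, 35, 48, 23]
Result: [12, 9, 39, 3, 28, 49, 7, 16, 35, 48, 23]


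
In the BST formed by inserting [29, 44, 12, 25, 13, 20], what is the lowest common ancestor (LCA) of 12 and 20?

Tree insertion order: [29, 44, 12, 25, 13, 20]
Tree (level-order array): [29, 12, 44, None, 25, None, None, 13, None, None, 20]
In a BST, the LCA of p=12, q=20 is the first node v on the
root-to-leaf path with p <= v <= q (go left if both < v, right if both > v).
Walk from root:
  at 29: both 12 and 20 < 29, go left
  at 12: 12 <= 12 <= 20, this is the LCA
LCA = 12


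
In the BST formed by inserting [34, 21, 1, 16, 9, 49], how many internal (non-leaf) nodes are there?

Tree built from: [34, 21, 1, 16, 9, 49]
Tree (level-order array): [34, 21, 49, 1, None, None, None, None, 16, 9]
Rule: An internal node has at least one child.
Per-node child counts:
  node 34: 2 child(ren)
  node 21: 1 child(ren)
  node 1: 1 child(ren)
  node 16: 1 child(ren)
  node 9: 0 child(ren)
  node 49: 0 child(ren)
Matching nodes: [34, 21, 1, 16]
Count of internal (non-leaf) nodes: 4


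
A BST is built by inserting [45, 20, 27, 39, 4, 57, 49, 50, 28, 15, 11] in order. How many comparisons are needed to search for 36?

Search path for 36: 45 -> 20 -> 27 -> 39 -> 28
Found: False
Comparisons: 5


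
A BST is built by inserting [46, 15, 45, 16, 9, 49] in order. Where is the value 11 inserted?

Starting tree (level order): [46, 15, 49, 9, 45, None, None, None, None, 16]
Insertion path: 46 -> 15 -> 9
Result: insert 11 as right child of 9
Final tree (level order): [46, 15, 49, 9, 45, None, None, None, 11, 16]


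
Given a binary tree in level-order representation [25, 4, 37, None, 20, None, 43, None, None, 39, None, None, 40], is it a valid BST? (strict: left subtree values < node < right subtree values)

Level-order array: [25, 4, 37, None, 20, None, 43, None, None, 39, None, None, 40]
Validate using subtree bounds (lo, hi): at each node, require lo < value < hi,
then recurse left with hi=value and right with lo=value.
Preorder trace (stopping at first violation):
  at node 25 with bounds (-inf, +inf): OK
  at node 4 with bounds (-inf, 25): OK
  at node 20 with bounds (4, 25): OK
  at node 37 with bounds (25, +inf): OK
  at node 43 with bounds (37, +inf): OK
  at node 39 with bounds (37, 43): OK
  at node 40 with bounds (39, 43): OK
No violation found at any node.
Result: Valid BST


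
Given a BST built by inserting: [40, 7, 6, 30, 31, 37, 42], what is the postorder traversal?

Tree insertion order: [40, 7, 6, 30, 31, 37, 42]
Tree (level-order array): [40, 7, 42, 6, 30, None, None, None, None, None, 31, None, 37]
Postorder traversal: [6, 37, 31, 30, 7, 42, 40]


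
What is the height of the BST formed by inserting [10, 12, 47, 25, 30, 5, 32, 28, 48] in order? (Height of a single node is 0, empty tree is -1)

Insertion order: [10, 12, 47, 25, 30, 5, 32, 28, 48]
Tree (level-order array): [10, 5, 12, None, None, None, 47, 25, 48, None, 30, None, None, 28, 32]
Compute height bottom-up (empty subtree = -1):
  height(5) = 1 + max(-1, -1) = 0
  height(28) = 1 + max(-1, -1) = 0
  height(32) = 1 + max(-1, -1) = 0
  height(30) = 1 + max(0, 0) = 1
  height(25) = 1 + max(-1, 1) = 2
  height(48) = 1 + max(-1, -1) = 0
  height(47) = 1 + max(2, 0) = 3
  height(12) = 1 + max(-1, 3) = 4
  height(10) = 1 + max(0, 4) = 5
Height = 5


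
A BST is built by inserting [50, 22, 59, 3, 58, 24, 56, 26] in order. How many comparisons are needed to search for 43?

Search path for 43: 50 -> 22 -> 24 -> 26
Found: False
Comparisons: 4


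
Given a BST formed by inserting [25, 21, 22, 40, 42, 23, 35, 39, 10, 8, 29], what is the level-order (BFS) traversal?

Tree insertion order: [25, 21, 22, 40, 42, 23, 35, 39, 10, 8, 29]
Tree (level-order array): [25, 21, 40, 10, 22, 35, 42, 8, None, None, 23, 29, 39]
BFS from the root, enqueuing left then right child of each popped node:
  queue [25] -> pop 25, enqueue [21, 40], visited so far: [25]
  queue [21, 40] -> pop 21, enqueue [10, 22], visited so far: [25, 21]
  queue [40, 10, 22] -> pop 40, enqueue [35, 42], visited so far: [25, 21, 40]
  queue [10, 22, 35, 42] -> pop 10, enqueue [8], visited so far: [25, 21, 40, 10]
  queue [22, 35, 42, 8] -> pop 22, enqueue [23], visited so far: [25, 21, 40, 10, 22]
  queue [35, 42, 8, 23] -> pop 35, enqueue [29, 39], visited so far: [25, 21, 40, 10, 22, 35]
  queue [42, 8, 23, 29, 39] -> pop 42, enqueue [none], visited so far: [25, 21, 40, 10, 22, 35, 42]
  queue [8, 23, 29, 39] -> pop 8, enqueue [none], visited so far: [25, 21, 40, 10, 22, 35, 42, 8]
  queue [23, 29, 39] -> pop 23, enqueue [none], visited so far: [25, 21, 40, 10, 22, 35, 42, 8, 23]
  queue [29, 39] -> pop 29, enqueue [none], visited so far: [25, 21, 40, 10, 22, 35, 42, 8, 23, 29]
  queue [39] -> pop 39, enqueue [none], visited so far: [25, 21, 40, 10, 22, 35, 42, 8, 23, 29, 39]
Result: [25, 21, 40, 10, 22, 35, 42, 8, 23, 29, 39]


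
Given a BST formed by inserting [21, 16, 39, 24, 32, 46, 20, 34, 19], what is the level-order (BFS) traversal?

Tree insertion order: [21, 16, 39, 24, 32, 46, 20, 34, 19]
Tree (level-order array): [21, 16, 39, None, 20, 24, 46, 19, None, None, 32, None, None, None, None, None, 34]
BFS from the root, enqueuing left then right child of each popped node:
  queue [21] -> pop 21, enqueue [16, 39], visited so far: [21]
  queue [16, 39] -> pop 16, enqueue [20], visited so far: [21, 16]
  queue [39, 20] -> pop 39, enqueue [24, 46], visited so far: [21, 16, 39]
  queue [20, 24, 46] -> pop 20, enqueue [19], visited so far: [21, 16, 39, 20]
  queue [24, 46, 19] -> pop 24, enqueue [32], visited so far: [21, 16, 39, 20, 24]
  queue [46, 19, 32] -> pop 46, enqueue [none], visited so far: [21, 16, 39, 20, 24, 46]
  queue [19, 32] -> pop 19, enqueue [none], visited so far: [21, 16, 39, 20, 24, 46, 19]
  queue [32] -> pop 32, enqueue [34], visited so far: [21, 16, 39, 20, 24, 46, 19, 32]
  queue [34] -> pop 34, enqueue [none], visited so far: [21, 16, 39, 20, 24, 46, 19, 32, 34]
Result: [21, 16, 39, 20, 24, 46, 19, 32, 34]


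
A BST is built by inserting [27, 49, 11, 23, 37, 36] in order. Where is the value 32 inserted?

Starting tree (level order): [27, 11, 49, None, 23, 37, None, None, None, 36]
Insertion path: 27 -> 49 -> 37 -> 36
Result: insert 32 as left child of 36
Final tree (level order): [27, 11, 49, None, 23, 37, None, None, None, 36, None, 32]


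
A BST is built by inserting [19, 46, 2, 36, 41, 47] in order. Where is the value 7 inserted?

Starting tree (level order): [19, 2, 46, None, None, 36, 47, None, 41]
Insertion path: 19 -> 2
Result: insert 7 as right child of 2
Final tree (level order): [19, 2, 46, None, 7, 36, 47, None, None, None, 41]


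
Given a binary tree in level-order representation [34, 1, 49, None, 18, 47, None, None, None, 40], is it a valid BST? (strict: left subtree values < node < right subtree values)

Level-order array: [34, 1, 49, None, 18, 47, None, None, None, 40]
Validate using subtree bounds (lo, hi): at each node, require lo < value < hi,
then recurse left with hi=value and right with lo=value.
Preorder trace (stopping at first violation):
  at node 34 with bounds (-inf, +inf): OK
  at node 1 with bounds (-inf, 34): OK
  at node 18 with bounds (1, 34): OK
  at node 49 with bounds (34, +inf): OK
  at node 47 with bounds (34, 49): OK
  at node 40 with bounds (34, 47): OK
No violation found at any node.
Result: Valid BST


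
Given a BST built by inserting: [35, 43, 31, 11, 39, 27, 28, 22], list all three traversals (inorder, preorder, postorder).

Tree insertion order: [35, 43, 31, 11, 39, 27, 28, 22]
Tree (level-order array): [35, 31, 43, 11, None, 39, None, None, 27, None, None, 22, 28]
Inorder (L, root, R): [11, 22, 27, 28, 31, 35, 39, 43]
Preorder (root, L, R): [35, 31, 11, 27, 22, 28, 43, 39]
Postorder (L, R, root): [22, 28, 27, 11, 31, 39, 43, 35]


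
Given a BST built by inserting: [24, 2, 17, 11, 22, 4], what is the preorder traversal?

Tree insertion order: [24, 2, 17, 11, 22, 4]
Tree (level-order array): [24, 2, None, None, 17, 11, 22, 4]
Preorder traversal: [24, 2, 17, 11, 4, 22]


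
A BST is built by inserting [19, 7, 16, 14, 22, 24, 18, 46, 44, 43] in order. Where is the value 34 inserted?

Starting tree (level order): [19, 7, 22, None, 16, None, 24, 14, 18, None, 46, None, None, None, None, 44, None, 43]
Insertion path: 19 -> 22 -> 24 -> 46 -> 44 -> 43
Result: insert 34 as left child of 43
Final tree (level order): [19, 7, 22, None, 16, None, 24, 14, 18, None, 46, None, None, None, None, 44, None, 43, None, 34]


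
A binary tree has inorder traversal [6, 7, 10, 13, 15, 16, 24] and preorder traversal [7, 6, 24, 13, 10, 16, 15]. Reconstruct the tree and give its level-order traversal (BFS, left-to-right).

Inorder:  [6, 7, 10, 13, 15, 16, 24]
Preorder: [7, 6, 24, 13, 10, 16, 15]
Algorithm: preorder visits root first, so consume preorder in order;
for each root, split the current inorder slice at that value into
left-subtree inorder and right-subtree inorder, then recurse.
Recursive splits:
  root=7; inorder splits into left=[6], right=[10, 13, 15, 16, 24]
  root=6; inorder splits into left=[], right=[]
  root=24; inorder splits into left=[10, 13, 15, 16], right=[]
  root=13; inorder splits into left=[10], right=[15, 16]
  root=10; inorder splits into left=[], right=[]
  root=16; inorder splits into left=[15], right=[]
  root=15; inorder splits into left=[], right=[]
Reconstructed level-order: [7, 6, 24, 13, 10, 16, 15]
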